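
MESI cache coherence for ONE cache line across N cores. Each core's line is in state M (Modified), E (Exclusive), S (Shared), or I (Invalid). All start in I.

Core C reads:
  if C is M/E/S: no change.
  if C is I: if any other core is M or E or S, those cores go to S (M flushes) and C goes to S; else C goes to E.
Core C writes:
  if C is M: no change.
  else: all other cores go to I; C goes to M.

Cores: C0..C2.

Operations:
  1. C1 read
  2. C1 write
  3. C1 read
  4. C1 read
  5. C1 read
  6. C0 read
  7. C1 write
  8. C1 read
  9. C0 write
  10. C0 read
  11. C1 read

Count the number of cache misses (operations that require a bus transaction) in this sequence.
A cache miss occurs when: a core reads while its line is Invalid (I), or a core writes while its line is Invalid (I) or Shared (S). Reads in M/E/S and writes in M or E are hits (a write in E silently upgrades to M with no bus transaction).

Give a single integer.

Op 1: C1 read [C1 read from I: no other sharers -> C1=E (exclusive)] -> [I,E,I] [MISS #1: read from I]
Op 2: C1 write [C1 write: invalidate none -> C1=M] -> [I,M,I] [hit: write from E is a silent E->M upgrade, no bus transaction]
Op 3: C1 read [C1 read: already in M, no change] -> [I,M,I] [hit: read from M]
Op 4: C1 read [C1 read: already in M, no change] -> [I,M,I] [hit: read from M]
Op 5: C1 read [C1 read: already in M, no change] -> [I,M,I] [hit: read from M]
Op 6: C0 read [C0 read from I: others=['C1=M'] -> C0=S, others downsized to S] -> [S,S,I] [MISS #2: read from I]
Op 7: C1 write [C1 write: invalidate ['C0=S'] -> C1=M] -> [I,M,I] [MISS #3: write from S]
Op 8: C1 read [C1 read: already in M, no change] -> [I,M,I] [hit: read from M]
Op 9: C0 write [C0 write: invalidate ['C1=M'] -> C0=M] -> [M,I,I] [MISS #4: write from I]
Op 10: C0 read [C0 read: already in M, no change] -> [M,I,I] [hit: read from M]
Op 11: C1 read [C1 read from I: others=['C0=M'] -> C1=S, others downsized to S] -> [S,S,I] [MISS #5: read from I]

Answer: 5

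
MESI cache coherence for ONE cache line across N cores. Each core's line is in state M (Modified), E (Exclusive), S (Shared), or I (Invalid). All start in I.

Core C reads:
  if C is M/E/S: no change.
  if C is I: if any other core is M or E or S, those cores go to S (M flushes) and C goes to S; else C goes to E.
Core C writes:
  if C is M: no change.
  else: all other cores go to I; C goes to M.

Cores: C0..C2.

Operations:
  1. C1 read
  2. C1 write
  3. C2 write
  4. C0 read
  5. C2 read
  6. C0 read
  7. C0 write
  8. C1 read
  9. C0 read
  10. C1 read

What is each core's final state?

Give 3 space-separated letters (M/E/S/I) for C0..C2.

Answer: S S I

Derivation:
Op 1: C1 read [C1 read from I: no other sharers -> C1=E (exclusive)] -> [I,E,I]
Op 2: C1 write [C1 write: invalidate none -> C1=M] -> [I,M,I]
Op 3: C2 write [C2 write: invalidate ['C1=M'] -> C2=M] -> [I,I,M]
Op 4: C0 read [C0 read from I: others=['C2=M'] -> C0=S, others downsized to S] -> [S,I,S]
Op 5: C2 read [C2 read: already in S, no change] -> [S,I,S]
Op 6: C0 read [C0 read: already in S, no change] -> [S,I,S]
Op 7: C0 write [C0 write: invalidate ['C2=S'] -> C0=M] -> [M,I,I]
Op 8: C1 read [C1 read from I: others=['C0=M'] -> C1=S, others downsized to S] -> [S,S,I]
Op 9: C0 read [C0 read: already in S, no change] -> [S,S,I]
Op 10: C1 read [C1 read: already in S, no change] -> [S,S,I]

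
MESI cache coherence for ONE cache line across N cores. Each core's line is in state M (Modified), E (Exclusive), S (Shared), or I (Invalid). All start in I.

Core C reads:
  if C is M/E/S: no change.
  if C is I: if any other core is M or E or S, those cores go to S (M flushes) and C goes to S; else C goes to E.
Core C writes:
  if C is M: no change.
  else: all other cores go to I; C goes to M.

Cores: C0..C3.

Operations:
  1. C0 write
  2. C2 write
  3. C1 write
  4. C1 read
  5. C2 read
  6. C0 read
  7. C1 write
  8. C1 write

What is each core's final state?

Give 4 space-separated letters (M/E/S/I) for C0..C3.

Op 1: C0 write [C0 write: invalidate none -> C0=M] -> [M,I,I,I]
Op 2: C2 write [C2 write: invalidate ['C0=M'] -> C2=M] -> [I,I,M,I]
Op 3: C1 write [C1 write: invalidate ['C2=M'] -> C1=M] -> [I,M,I,I]
Op 4: C1 read [C1 read: already in M, no change] -> [I,M,I,I]
Op 5: C2 read [C2 read from I: others=['C1=M'] -> C2=S, others downsized to S] -> [I,S,S,I]
Op 6: C0 read [C0 read from I: others=['C1=S', 'C2=S'] -> C0=S, others downsized to S] -> [S,S,S,I]
Op 7: C1 write [C1 write: invalidate ['C0=S', 'C2=S'] -> C1=M] -> [I,M,I,I]
Op 8: C1 write [C1 write: already M (modified), no change] -> [I,M,I,I]

Answer: I M I I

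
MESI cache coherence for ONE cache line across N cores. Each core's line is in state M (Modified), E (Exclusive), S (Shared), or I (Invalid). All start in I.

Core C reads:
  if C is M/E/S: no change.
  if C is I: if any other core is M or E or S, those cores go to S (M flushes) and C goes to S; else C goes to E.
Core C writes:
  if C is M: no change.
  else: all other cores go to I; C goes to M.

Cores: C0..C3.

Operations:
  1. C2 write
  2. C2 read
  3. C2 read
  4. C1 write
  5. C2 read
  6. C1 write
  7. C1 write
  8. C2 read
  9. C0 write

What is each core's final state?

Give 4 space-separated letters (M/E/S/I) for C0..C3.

Op 1: C2 write [C2 write: invalidate none -> C2=M] -> [I,I,M,I]
Op 2: C2 read [C2 read: already in M, no change] -> [I,I,M,I]
Op 3: C2 read [C2 read: already in M, no change] -> [I,I,M,I]
Op 4: C1 write [C1 write: invalidate ['C2=M'] -> C1=M] -> [I,M,I,I]
Op 5: C2 read [C2 read from I: others=['C1=M'] -> C2=S, others downsized to S] -> [I,S,S,I]
Op 6: C1 write [C1 write: invalidate ['C2=S'] -> C1=M] -> [I,M,I,I]
Op 7: C1 write [C1 write: already M (modified), no change] -> [I,M,I,I]
Op 8: C2 read [C2 read from I: others=['C1=M'] -> C2=S, others downsized to S] -> [I,S,S,I]
Op 9: C0 write [C0 write: invalidate ['C1=S', 'C2=S'] -> C0=M] -> [M,I,I,I]

Answer: M I I I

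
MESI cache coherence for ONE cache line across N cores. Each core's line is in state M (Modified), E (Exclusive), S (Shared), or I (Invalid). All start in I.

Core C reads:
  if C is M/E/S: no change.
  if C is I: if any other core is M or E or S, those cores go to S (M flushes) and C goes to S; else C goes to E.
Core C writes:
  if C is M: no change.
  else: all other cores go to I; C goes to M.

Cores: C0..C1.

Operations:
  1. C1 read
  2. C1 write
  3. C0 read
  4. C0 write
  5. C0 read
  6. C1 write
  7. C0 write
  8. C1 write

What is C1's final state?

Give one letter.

Op 1: C1 read [C1 read from I: no other sharers -> C1=E (exclusive)] -> [I,E]
Op 2: C1 write [C1 write: invalidate none -> C1=M] -> [I,M]
Op 3: C0 read [C0 read from I: others=['C1=M'] -> C0=S, others downsized to S] -> [S,S]
Op 4: C0 write [C0 write: invalidate ['C1=S'] -> C0=M] -> [M,I]
Op 5: C0 read [C0 read: already in M, no change] -> [M,I]
Op 6: C1 write [C1 write: invalidate ['C0=M'] -> C1=M] -> [I,M]
Op 7: C0 write [C0 write: invalidate ['C1=M'] -> C0=M] -> [M,I]
Op 8: C1 write [C1 write: invalidate ['C0=M'] -> C1=M] -> [I,M]

Answer: M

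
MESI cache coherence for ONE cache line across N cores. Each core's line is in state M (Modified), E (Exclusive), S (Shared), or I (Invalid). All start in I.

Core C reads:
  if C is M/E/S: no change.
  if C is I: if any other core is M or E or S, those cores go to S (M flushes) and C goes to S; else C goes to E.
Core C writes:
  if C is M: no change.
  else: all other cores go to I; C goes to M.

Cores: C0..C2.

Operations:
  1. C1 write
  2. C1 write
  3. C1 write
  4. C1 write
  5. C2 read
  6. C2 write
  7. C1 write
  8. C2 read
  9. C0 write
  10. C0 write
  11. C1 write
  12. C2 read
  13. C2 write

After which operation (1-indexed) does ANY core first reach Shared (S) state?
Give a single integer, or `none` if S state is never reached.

Answer: 5

Derivation:
Op 1: C1 write [C1 write: invalidate none -> C1=M] -> [I,M,I]
Op 2: C1 write [C1 write: already M (modified), no change] -> [I,M,I]
Op 3: C1 write [C1 write: already M (modified), no change] -> [I,M,I]
Op 4: C1 write [C1 write: already M (modified), no change] -> [I,M,I]
Op 5: C2 read [C2 read from I: others=['C1=M'] -> C2=S, others downsized to S] -> [I,S,S]
  -> First S state at op 5; remaining ops need not be traced.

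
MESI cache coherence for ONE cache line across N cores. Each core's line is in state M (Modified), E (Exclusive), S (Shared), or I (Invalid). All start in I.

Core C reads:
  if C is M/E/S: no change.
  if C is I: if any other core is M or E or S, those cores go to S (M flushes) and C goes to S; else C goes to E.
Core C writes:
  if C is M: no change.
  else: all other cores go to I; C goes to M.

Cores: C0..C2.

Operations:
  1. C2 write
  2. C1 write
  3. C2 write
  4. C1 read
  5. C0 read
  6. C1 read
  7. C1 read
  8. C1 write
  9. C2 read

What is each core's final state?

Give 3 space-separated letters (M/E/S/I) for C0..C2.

Answer: I S S

Derivation:
Op 1: C2 write [C2 write: invalidate none -> C2=M] -> [I,I,M]
Op 2: C1 write [C1 write: invalidate ['C2=M'] -> C1=M] -> [I,M,I]
Op 3: C2 write [C2 write: invalidate ['C1=M'] -> C2=M] -> [I,I,M]
Op 4: C1 read [C1 read from I: others=['C2=M'] -> C1=S, others downsized to S] -> [I,S,S]
Op 5: C0 read [C0 read from I: others=['C1=S', 'C2=S'] -> C0=S, others downsized to S] -> [S,S,S]
Op 6: C1 read [C1 read: already in S, no change] -> [S,S,S]
Op 7: C1 read [C1 read: already in S, no change] -> [S,S,S]
Op 8: C1 write [C1 write: invalidate ['C0=S', 'C2=S'] -> C1=M] -> [I,M,I]
Op 9: C2 read [C2 read from I: others=['C1=M'] -> C2=S, others downsized to S] -> [I,S,S]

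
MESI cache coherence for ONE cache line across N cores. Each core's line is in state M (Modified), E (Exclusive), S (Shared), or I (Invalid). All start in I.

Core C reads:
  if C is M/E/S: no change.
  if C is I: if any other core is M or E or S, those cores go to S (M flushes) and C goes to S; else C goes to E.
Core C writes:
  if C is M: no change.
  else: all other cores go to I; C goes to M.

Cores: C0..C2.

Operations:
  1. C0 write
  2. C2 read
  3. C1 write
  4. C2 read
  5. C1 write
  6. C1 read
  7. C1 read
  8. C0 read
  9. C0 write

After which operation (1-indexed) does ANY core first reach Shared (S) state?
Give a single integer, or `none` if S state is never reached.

Answer: 2

Derivation:
Op 1: C0 write [C0 write: invalidate none -> C0=M] -> [M,I,I]
Op 2: C2 read [C2 read from I: others=['C0=M'] -> C2=S, others downsized to S] -> [S,I,S]
  -> First S state at op 2; remaining ops need not be traced.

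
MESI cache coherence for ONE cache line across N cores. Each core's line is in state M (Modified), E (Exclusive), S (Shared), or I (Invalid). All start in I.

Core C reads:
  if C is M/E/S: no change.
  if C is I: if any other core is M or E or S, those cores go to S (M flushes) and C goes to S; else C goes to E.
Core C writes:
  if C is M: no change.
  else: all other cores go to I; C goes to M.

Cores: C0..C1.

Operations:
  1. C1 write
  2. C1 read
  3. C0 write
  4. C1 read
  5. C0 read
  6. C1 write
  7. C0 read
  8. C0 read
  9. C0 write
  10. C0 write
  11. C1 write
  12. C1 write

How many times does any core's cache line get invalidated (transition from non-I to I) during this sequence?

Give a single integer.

Answer: 4

Derivation:
Op 1: C1 write [C1 write: invalidate none -> C1=M] -> [I,M] (invalidations this op: 0; running total: 0)
Op 2: C1 read [C1 read: already in M, no change] -> [I,M] (invalidations this op: 0; running total: 0)
Op 3: C0 write [C0 write: invalidate ['C1=M'] -> C0=M] -> [M,I] (invalidations this op: 1; running total: 1)
Op 4: C1 read [C1 read from I: others=['C0=M'] -> C1=S, others downsized to S] -> [S,S] (invalidations this op: 0; running total: 1)
Op 5: C0 read [C0 read: already in S, no change] -> [S,S] (invalidations this op: 0; running total: 1)
Op 6: C1 write [C1 write: invalidate ['C0=S'] -> C1=M] -> [I,M] (invalidations this op: 1; running total: 2)
Op 7: C0 read [C0 read from I: others=['C1=M'] -> C0=S, others downsized to S] -> [S,S] (invalidations this op: 0; running total: 2)
Op 8: C0 read [C0 read: already in S, no change] -> [S,S] (invalidations this op: 0; running total: 2)
Op 9: C0 write [C0 write: invalidate ['C1=S'] -> C0=M] -> [M,I] (invalidations this op: 1; running total: 3)
Op 10: C0 write [C0 write: already M (modified), no change] -> [M,I] (invalidations this op: 0; running total: 3)
Op 11: C1 write [C1 write: invalidate ['C0=M'] -> C1=M] -> [I,M] (invalidations this op: 1; running total: 4)
Op 12: C1 write [C1 write: already M (modified), no change] -> [I,M] (invalidations this op: 0; running total: 4)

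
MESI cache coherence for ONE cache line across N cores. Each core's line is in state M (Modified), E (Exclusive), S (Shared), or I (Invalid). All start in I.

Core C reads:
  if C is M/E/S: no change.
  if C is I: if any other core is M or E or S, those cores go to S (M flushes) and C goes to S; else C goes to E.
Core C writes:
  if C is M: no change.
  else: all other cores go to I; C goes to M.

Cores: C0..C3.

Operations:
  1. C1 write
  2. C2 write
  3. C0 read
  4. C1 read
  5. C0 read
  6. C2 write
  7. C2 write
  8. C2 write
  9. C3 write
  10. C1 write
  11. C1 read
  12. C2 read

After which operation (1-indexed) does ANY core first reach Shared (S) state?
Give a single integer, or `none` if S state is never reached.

Answer: 3

Derivation:
Op 1: C1 write [C1 write: invalidate none -> C1=M] -> [I,M,I,I]
Op 2: C2 write [C2 write: invalidate ['C1=M'] -> C2=M] -> [I,I,M,I]
Op 3: C0 read [C0 read from I: others=['C2=M'] -> C0=S, others downsized to S] -> [S,I,S,I]
  -> First S state at op 3; remaining ops need not be traced.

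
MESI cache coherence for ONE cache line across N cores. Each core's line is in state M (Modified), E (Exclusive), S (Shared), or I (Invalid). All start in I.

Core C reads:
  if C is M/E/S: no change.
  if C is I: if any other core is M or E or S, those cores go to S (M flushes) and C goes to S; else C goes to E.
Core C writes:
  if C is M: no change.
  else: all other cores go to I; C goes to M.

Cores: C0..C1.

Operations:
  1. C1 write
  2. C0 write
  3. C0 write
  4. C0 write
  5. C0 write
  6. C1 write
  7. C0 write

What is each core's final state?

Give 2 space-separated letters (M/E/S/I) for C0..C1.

Answer: M I

Derivation:
Op 1: C1 write [C1 write: invalidate none -> C1=M] -> [I,M]
Op 2: C0 write [C0 write: invalidate ['C1=M'] -> C0=M] -> [M,I]
Op 3: C0 write [C0 write: already M (modified), no change] -> [M,I]
Op 4: C0 write [C0 write: already M (modified), no change] -> [M,I]
Op 5: C0 write [C0 write: already M (modified), no change] -> [M,I]
Op 6: C1 write [C1 write: invalidate ['C0=M'] -> C1=M] -> [I,M]
Op 7: C0 write [C0 write: invalidate ['C1=M'] -> C0=M] -> [M,I]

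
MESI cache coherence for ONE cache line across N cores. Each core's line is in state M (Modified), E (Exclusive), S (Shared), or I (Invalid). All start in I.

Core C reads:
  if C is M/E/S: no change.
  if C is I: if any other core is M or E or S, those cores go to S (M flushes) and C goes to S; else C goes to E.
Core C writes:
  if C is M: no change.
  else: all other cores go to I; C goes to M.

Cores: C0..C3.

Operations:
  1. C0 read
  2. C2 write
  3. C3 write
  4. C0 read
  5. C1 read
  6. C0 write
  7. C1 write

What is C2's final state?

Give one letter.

Op 1: C0 read [C0 read from I: no other sharers -> C0=E (exclusive)] -> [E,I,I,I]
Op 2: C2 write [C2 write: invalidate ['C0=E'] -> C2=M] -> [I,I,M,I]
Op 3: C3 write [C3 write: invalidate ['C2=M'] -> C3=M] -> [I,I,I,M]
Op 4: C0 read [C0 read from I: others=['C3=M'] -> C0=S, others downsized to S] -> [S,I,I,S]
Op 5: C1 read [C1 read from I: others=['C0=S', 'C3=S'] -> C1=S, others downsized to S] -> [S,S,I,S]
Op 6: C0 write [C0 write: invalidate ['C1=S', 'C3=S'] -> C0=M] -> [M,I,I,I]
Op 7: C1 write [C1 write: invalidate ['C0=M'] -> C1=M] -> [I,M,I,I]

Answer: I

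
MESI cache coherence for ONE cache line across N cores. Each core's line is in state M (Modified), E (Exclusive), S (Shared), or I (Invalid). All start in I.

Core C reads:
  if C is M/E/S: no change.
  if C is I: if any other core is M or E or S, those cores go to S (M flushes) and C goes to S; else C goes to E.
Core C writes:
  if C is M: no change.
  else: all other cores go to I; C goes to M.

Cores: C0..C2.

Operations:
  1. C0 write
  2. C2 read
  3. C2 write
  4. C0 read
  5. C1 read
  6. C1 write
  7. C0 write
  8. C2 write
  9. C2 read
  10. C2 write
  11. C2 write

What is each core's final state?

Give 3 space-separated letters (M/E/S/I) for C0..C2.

Op 1: C0 write [C0 write: invalidate none -> C0=M] -> [M,I,I]
Op 2: C2 read [C2 read from I: others=['C0=M'] -> C2=S, others downsized to S] -> [S,I,S]
Op 3: C2 write [C2 write: invalidate ['C0=S'] -> C2=M] -> [I,I,M]
Op 4: C0 read [C0 read from I: others=['C2=M'] -> C0=S, others downsized to S] -> [S,I,S]
Op 5: C1 read [C1 read from I: others=['C0=S', 'C2=S'] -> C1=S, others downsized to S] -> [S,S,S]
Op 6: C1 write [C1 write: invalidate ['C0=S', 'C2=S'] -> C1=M] -> [I,M,I]
Op 7: C0 write [C0 write: invalidate ['C1=M'] -> C0=M] -> [M,I,I]
Op 8: C2 write [C2 write: invalidate ['C0=M'] -> C2=M] -> [I,I,M]
Op 9: C2 read [C2 read: already in M, no change] -> [I,I,M]
Op 10: C2 write [C2 write: already M (modified), no change] -> [I,I,M]
Op 11: C2 write [C2 write: already M (modified), no change] -> [I,I,M]

Answer: I I M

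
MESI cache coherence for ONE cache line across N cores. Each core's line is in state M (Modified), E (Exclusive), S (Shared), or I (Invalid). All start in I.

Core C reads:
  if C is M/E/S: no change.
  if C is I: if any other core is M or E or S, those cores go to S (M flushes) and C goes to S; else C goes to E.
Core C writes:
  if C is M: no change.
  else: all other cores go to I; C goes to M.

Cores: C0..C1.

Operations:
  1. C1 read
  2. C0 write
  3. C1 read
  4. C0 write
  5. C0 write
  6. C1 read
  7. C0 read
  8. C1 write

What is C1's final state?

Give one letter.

Answer: M

Derivation:
Op 1: C1 read [C1 read from I: no other sharers -> C1=E (exclusive)] -> [I,E]
Op 2: C0 write [C0 write: invalidate ['C1=E'] -> C0=M] -> [M,I]
Op 3: C1 read [C1 read from I: others=['C0=M'] -> C1=S, others downsized to S] -> [S,S]
Op 4: C0 write [C0 write: invalidate ['C1=S'] -> C0=M] -> [M,I]
Op 5: C0 write [C0 write: already M (modified), no change] -> [M,I]
Op 6: C1 read [C1 read from I: others=['C0=M'] -> C1=S, others downsized to S] -> [S,S]
Op 7: C0 read [C0 read: already in S, no change] -> [S,S]
Op 8: C1 write [C1 write: invalidate ['C0=S'] -> C1=M] -> [I,M]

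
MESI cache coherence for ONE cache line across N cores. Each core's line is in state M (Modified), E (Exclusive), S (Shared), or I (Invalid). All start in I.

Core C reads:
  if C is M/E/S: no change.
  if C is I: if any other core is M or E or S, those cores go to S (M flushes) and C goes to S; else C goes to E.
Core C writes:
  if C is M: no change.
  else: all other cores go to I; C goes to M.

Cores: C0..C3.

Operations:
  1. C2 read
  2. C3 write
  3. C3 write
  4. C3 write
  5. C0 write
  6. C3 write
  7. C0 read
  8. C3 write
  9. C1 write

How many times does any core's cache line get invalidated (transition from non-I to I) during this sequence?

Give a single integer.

Op 1: C2 read [C2 read from I: no other sharers -> C2=E (exclusive)] -> [I,I,E,I] (invalidations this op: 0; running total: 0)
Op 2: C3 write [C3 write: invalidate ['C2=E'] -> C3=M] -> [I,I,I,M] (invalidations this op: 1; running total: 1)
Op 3: C3 write [C3 write: already M (modified), no change] -> [I,I,I,M] (invalidations this op: 0; running total: 1)
Op 4: C3 write [C3 write: already M (modified), no change] -> [I,I,I,M] (invalidations this op: 0; running total: 1)
Op 5: C0 write [C0 write: invalidate ['C3=M'] -> C0=M] -> [M,I,I,I] (invalidations this op: 1; running total: 2)
Op 6: C3 write [C3 write: invalidate ['C0=M'] -> C3=M] -> [I,I,I,M] (invalidations this op: 1; running total: 3)
Op 7: C0 read [C0 read from I: others=['C3=M'] -> C0=S, others downsized to S] -> [S,I,I,S] (invalidations this op: 0; running total: 3)
Op 8: C3 write [C3 write: invalidate ['C0=S'] -> C3=M] -> [I,I,I,M] (invalidations this op: 1; running total: 4)
Op 9: C1 write [C1 write: invalidate ['C3=M'] -> C1=M] -> [I,M,I,I] (invalidations this op: 1; running total: 5)

Answer: 5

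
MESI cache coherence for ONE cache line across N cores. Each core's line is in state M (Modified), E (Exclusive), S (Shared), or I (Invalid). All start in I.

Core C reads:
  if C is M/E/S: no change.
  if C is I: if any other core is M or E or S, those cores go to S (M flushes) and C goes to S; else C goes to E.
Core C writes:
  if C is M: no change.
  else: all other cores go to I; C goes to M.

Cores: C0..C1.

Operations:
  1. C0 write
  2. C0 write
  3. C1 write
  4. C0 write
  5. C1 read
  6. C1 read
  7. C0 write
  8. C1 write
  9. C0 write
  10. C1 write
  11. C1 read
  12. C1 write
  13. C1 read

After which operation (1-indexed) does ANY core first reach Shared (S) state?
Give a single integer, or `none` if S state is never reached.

Op 1: C0 write [C0 write: invalidate none -> C0=M] -> [M,I]
Op 2: C0 write [C0 write: already M (modified), no change] -> [M,I]
Op 3: C1 write [C1 write: invalidate ['C0=M'] -> C1=M] -> [I,M]
Op 4: C0 write [C0 write: invalidate ['C1=M'] -> C0=M] -> [M,I]
Op 5: C1 read [C1 read from I: others=['C0=M'] -> C1=S, others downsized to S] -> [S,S]
  -> First S state at op 5; remaining ops need not be traced.

Answer: 5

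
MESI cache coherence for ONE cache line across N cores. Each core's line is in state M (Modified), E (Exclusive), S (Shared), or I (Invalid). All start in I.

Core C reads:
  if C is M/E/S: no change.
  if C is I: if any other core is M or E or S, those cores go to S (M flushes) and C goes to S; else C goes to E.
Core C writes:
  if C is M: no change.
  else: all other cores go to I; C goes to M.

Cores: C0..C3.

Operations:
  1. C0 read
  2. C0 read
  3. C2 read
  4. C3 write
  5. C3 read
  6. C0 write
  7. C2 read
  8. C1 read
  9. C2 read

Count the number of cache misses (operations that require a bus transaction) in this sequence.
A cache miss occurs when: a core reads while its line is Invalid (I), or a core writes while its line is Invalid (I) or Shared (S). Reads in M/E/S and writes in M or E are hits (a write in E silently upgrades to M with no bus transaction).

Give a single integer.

Op 1: C0 read [C0 read from I: no other sharers -> C0=E (exclusive)] -> [E,I,I,I] [MISS #1: read from I]
Op 2: C0 read [C0 read: already in E, no change] -> [E,I,I,I] [hit: read from E]
Op 3: C2 read [C2 read from I: others=['C0=E'] -> C2=S, others downsized to S] -> [S,I,S,I] [MISS #2: read from I]
Op 4: C3 write [C3 write: invalidate ['C0=S', 'C2=S'] -> C3=M] -> [I,I,I,M] [MISS #3: write from I]
Op 5: C3 read [C3 read: already in M, no change] -> [I,I,I,M] [hit: read from M]
Op 6: C0 write [C0 write: invalidate ['C3=M'] -> C0=M] -> [M,I,I,I] [MISS #4: write from I]
Op 7: C2 read [C2 read from I: others=['C0=M'] -> C2=S, others downsized to S] -> [S,I,S,I] [MISS #5: read from I]
Op 8: C1 read [C1 read from I: others=['C0=S', 'C2=S'] -> C1=S, others downsized to S] -> [S,S,S,I] [MISS #6: read from I]
Op 9: C2 read [C2 read: already in S, no change] -> [S,S,S,I] [hit: read from S]

Answer: 6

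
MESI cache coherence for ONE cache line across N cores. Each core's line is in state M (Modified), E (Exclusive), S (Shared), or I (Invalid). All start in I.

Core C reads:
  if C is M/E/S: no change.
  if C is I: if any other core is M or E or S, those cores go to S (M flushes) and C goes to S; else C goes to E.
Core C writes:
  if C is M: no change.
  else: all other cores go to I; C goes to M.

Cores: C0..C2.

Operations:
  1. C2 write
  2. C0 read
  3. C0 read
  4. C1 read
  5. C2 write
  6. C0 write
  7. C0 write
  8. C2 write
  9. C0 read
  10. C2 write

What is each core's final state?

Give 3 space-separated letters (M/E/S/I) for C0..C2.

Op 1: C2 write [C2 write: invalidate none -> C2=M] -> [I,I,M]
Op 2: C0 read [C0 read from I: others=['C2=M'] -> C0=S, others downsized to S] -> [S,I,S]
Op 3: C0 read [C0 read: already in S, no change] -> [S,I,S]
Op 4: C1 read [C1 read from I: others=['C0=S', 'C2=S'] -> C1=S, others downsized to S] -> [S,S,S]
Op 5: C2 write [C2 write: invalidate ['C0=S', 'C1=S'] -> C2=M] -> [I,I,M]
Op 6: C0 write [C0 write: invalidate ['C2=M'] -> C0=M] -> [M,I,I]
Op 7: C0 write [C0 write: already M (modified), no change] -> [M,I,I]
Op 8: C2 write [C2 write: invalidate ['C0=M'] -> C2=M] -> [I,I,M]
Op 9: C0 read [C0 read from I: others=['C2=M'] -> C0=S, others downsized to S] -> [S,I,S]
Op 10: C2 write [C2 write: invalidate ['C0=S'] -> C2=M] -> [I,I,M]

Answer: I I M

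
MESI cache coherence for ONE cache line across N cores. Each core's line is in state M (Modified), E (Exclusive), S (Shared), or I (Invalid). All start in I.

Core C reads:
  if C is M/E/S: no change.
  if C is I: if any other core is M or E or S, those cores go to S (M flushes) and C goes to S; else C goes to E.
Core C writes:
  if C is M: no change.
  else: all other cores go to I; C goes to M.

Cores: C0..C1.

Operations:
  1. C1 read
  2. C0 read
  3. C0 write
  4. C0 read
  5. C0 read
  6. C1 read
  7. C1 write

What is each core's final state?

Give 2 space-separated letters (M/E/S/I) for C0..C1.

Answer: I M

Derivation:
Op 1: C1 read [C1 read from I: no other sharers -> C1=E (exclusive)] -> [I,E]
Op 2: C0 read [C0 read from I: others=['C1=E'] -> C0=S, others downsized to S] -> [S,S]
Op 3: C0 write [C0 write: invalidate ['C1=S'] -> C0=M] -> [M,I]
Op 4: C0 read [C0 read: already in M, no change] -> [M,I]
Op 5: C0 read [C0 read: already in M, no change] -> [M,I]
Op 6: C1 read [C1 read from I: others=['C0=M'] -> C1=S, others downsized to S] -> [S,S]
Op 7: C1 write [C1 write: invalidate ['C0=S'] -> C1=M] -> [I,M]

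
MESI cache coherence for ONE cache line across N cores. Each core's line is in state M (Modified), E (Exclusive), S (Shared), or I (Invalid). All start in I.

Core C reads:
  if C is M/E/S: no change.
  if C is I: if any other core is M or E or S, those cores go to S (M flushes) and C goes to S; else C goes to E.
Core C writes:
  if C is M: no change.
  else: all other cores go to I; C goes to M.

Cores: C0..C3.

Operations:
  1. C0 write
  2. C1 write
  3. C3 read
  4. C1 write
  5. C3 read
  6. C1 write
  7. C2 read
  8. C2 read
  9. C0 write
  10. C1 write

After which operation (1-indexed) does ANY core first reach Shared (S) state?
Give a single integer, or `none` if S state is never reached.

Op 1: C0 write [C0 write: invalidate none -> C0=M] -> [M,I,I,I]
Op 2: C1 write [C1 write: invalidate ['C0=M'] -> C1=M] -> [I,M,I,I]
Op 3: C3 read [C3 read from I: others=['C1=M'] -> C3=S, others downsized to S] -> [I,S,I,S]
  -> First S state at op 3; remaining ops need not be traced.

Answer: 3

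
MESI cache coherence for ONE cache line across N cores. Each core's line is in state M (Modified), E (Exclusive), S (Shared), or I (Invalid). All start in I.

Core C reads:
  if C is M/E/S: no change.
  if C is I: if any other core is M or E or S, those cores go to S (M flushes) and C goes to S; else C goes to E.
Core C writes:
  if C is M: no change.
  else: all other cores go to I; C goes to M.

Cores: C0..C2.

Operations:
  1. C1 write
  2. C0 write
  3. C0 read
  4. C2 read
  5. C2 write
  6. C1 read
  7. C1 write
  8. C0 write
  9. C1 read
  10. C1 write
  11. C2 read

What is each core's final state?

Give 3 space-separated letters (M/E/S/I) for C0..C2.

Answer: I S S

Derivation:
Op 1: C1 write [C1 write: invalidate none -> C1=M] -> [I,M,I]
Op 2: C0 write [C0 write: invalidate ['C1=M'] -> C0=M] -> [M,I,I]
Op 3: C0 read [C0 read: already in M, no change] -> [M,I,I]
Op 4: C2 read [C2 read from I: others=['C0=M'] -> C2=S, others downsized to S] -> [S,I,S]
Op 5: C2 write [C2 write: invalidate ['C0=S'] -> C2=M] -> [I,I,M]
Op 6: C1 read [C1 read from I: others=['C2=M'] -> C1=S, others downsized to S] -> [I,S,S]
Op 7: C1 write [C1 write: invalidate ['C2=S'] -> C1=M] -> [I,M,I]
Op 8: C0 write [C0 write: invalidate ['C1=M'] -> C0=M] -> [M,I,I]
Op 9: C1 read [C1 read from I: others=['C0=M'] -> C1=S, others downsized to S] -> [S,S,I]
Op 10: C1 write [C1 write: invalidate ['C0=S'] -> C1=M] -> [I,M,I]
Op 11: C2 read [C2 read from I: others=['C1=M'] -> C2=S, others downsized to S] -> [I,S,S]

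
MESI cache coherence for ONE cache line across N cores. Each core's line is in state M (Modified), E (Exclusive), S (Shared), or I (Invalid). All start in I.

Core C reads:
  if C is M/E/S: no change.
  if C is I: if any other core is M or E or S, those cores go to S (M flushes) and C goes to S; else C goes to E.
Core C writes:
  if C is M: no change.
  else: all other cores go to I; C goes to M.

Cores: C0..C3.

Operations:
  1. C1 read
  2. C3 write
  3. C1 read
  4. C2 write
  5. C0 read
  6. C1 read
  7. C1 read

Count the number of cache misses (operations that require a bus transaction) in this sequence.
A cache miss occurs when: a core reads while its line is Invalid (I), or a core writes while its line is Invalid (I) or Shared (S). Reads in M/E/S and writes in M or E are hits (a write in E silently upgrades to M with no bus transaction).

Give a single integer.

Answer: 6

Derivation:
Op 1: C1 read [C1 read from I: no other sharers -> C1=E (exclusive)] -> [I,E,I,I] [MISS #1: read from I]
Op 2: C3 write [C3 write: invalidate ['C1=E'] -> C3=M] -> [I,I,I,M] [MISS #2: write from I]
Op 3: C1 read [C1 read from I: others=['C3=M'] -> C1=S, others downsized to S] -> [I,S,I,S] [MISS #3: read from I]
Op 4: C2 write [C2 write: invalidate ['C1=S', 'C3=S'] -> C2=M] -> [I,I,M,I] [MISS #4: write from I]
Op 5: C0 read [C0 read from I: others=['C2=M'] -> C0=S, others downsized to S] -> [S,I,S,I] [MISS #5: read from I]
Op 6: C1 read [C1 read from I: others=['C0=S', 'C2=S'] -> C1=S, others downsized to S] -> [S,S,S,I] [MISS #6: read from I]
Op 7: C1 read [C1 read: already in S, no change] -> [S,S,S,I] [hit: read from S]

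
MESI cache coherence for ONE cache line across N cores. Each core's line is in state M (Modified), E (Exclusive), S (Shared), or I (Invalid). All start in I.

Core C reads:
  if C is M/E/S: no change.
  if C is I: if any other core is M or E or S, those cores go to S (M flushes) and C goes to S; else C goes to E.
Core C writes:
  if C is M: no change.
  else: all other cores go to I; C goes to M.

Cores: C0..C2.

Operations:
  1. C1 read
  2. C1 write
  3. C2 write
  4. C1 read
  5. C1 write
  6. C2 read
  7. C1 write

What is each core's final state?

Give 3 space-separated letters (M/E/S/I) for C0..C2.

Op 1: C1 read [C1 read from I: no other sharers -> C1=E (exclusive)] -> [I,E,I]
Op 2: C1 write [C1 write: invalidate none -> C1=M] -> [I,M,I]
Op 3: C2 write [C2 write: invalidate ['C1=M'] -> C2=M] -> [I,I,M]
Op 4: C1 read [C1 read from I: others=['C2=M'] -> C1=S, others downsized to S] -> [I,S,S]
Op 5: C1 write [C1 write: invalidate ['C2=S'] -> C1=M] -> [I,M,I]
Op 6: C2 read [C2 read from I: others=['C1=M'] -> C2=S, others downsized to S] -> [I,S,S]
Op 7: C1 write [C1 write: invalidate ['C2=S'] -> C1=M] -> [I,M,I]

Answer: I M I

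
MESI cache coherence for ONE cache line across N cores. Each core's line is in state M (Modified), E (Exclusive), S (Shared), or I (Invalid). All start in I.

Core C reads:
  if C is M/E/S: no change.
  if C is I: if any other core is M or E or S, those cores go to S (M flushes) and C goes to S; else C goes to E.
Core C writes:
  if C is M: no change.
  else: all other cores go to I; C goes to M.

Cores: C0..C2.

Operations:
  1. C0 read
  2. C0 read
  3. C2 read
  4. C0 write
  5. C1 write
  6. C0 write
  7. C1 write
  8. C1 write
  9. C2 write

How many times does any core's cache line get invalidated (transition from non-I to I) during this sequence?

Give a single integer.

Op 1: C0 read [C0 read from I: no other sharers -> C0=E (exclusive)] -> [E,I,I] (invalidations this op: 0; running total: 0)
Op 2: C0 read [C0 read: already in E, no change] -> [E,I,I] (invalidations this op: 0; running total: 0)
Op 3: C2 read [C2 read from I: others=['C0=E'] -> C2=S, others downsized to S] -> [S,I,S] (invalidations this op: 0; running total: 0)
Op 4: C0 write [C0 write: invalidate ['C2=S'] -> C0=M] -> [M,I,I] (invalidations this op: 1; running total: 1)
Op 5: C1 write [C1 write: invalidate ['C0=M'] -> C1=M] -> [I,M,I] (invalidations this op: 1; running total: 2)
Op 6: C0 write [C0 write: invalidate ['C1=M'] -> C0=M] -> [M,I,I] (invalidations this op: 1; running total: 3)
Op 7: C1 write [C1 write: invalidate ['C0=M'] -> C1=M] -> [I,M,I] (invalidations this op: 1; running total: 4)
Op 8: C1 write [C1 write: already M (modified), no change] -> [I,M,I] (invalidations this op: 0; running total: 4)
Op 9: C2 write [C2 write: invalidate ['C1=M'] -> C2=M] -> [I,I,M] (invalidations this op: 1; running total: 5)

Answer: 5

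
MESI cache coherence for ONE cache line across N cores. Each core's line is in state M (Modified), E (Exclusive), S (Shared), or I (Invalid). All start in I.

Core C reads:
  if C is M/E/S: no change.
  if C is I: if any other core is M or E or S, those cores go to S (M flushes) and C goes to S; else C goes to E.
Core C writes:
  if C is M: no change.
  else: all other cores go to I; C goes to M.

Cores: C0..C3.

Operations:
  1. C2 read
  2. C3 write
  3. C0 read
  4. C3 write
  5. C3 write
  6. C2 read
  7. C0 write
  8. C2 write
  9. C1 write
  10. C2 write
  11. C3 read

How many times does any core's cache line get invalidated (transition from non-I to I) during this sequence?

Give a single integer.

Answer: 7

Derivation:
Op 1: C2 read [C2 read from I: no other sharers -> C2=E (exclusive)] -> [I,I,E,I] (invalidations this op: 0; running total: 0)
Op 2: C3 write [C3 write: invalidate ['C2=E'] -> C3=M] -> [I,I,I,M] (invalidations this op: 1; running total: 1)
Op 3: C0 read [C0 read from I: others=['C3=M'] -> C0=S, others downsized to S] -> [S,I,I,S] (invalidations this op: 0; running total: 1)
Op 4: C3 write [C3 write: invalidate ['C0=S'] -> C3=M] -> [I,I,I,M] (invalidations this op: 1; running total: 2)
Op 5: C3 write [C3 write: already M (modified), no change] -> [I,I,I,M] (invalidations this op: 0; running total: 2)
Op 6: C2 read [C2 read from I: others=['C3=M'] -> C2=S, others downsized to S] -> [I,I,S,S] (invalidations this op: 0; running total: 2)
Op 7: C0 write [C0 write: invalidate ['C2=S', 'C3=S'] -> C0=M] -> [M,I,I,I] (invalidations this op: 2; running total: 4)
Op 8: C2 write [C2 write: invalidate ['C0=M'] -> C2=M] -> [I,I,M,I] (invalidations this op: 1; running total: 5)
Op 9: C1 write [C1 write: invalidate ['C2=M'] -> C1=M] -> [I,M,I,I] (invalidations this op: 1; running total: 6)
Op 10: C2 write [C2 write: invalidate ['C1=M'] -> C2=M] -> [I,I,M,I] (invalidations this op: 1; running total: 7)
Op 11: C3 read [C3 read from I: others=['C2=M'] -> C3=S, others downsized to S] -> [I,I,S,S] (invalidations this op: 0; running total: 7)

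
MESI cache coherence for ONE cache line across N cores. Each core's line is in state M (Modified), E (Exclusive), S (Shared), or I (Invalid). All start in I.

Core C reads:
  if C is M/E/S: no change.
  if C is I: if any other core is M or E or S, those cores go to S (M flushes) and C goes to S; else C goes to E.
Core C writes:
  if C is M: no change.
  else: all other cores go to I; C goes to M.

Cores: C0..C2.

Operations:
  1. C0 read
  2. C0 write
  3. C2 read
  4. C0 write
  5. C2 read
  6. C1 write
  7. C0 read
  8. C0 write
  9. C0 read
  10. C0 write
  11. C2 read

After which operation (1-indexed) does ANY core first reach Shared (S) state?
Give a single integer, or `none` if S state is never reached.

Op 1: C0 read [C0 read from I: no other sharers -> C0=E (exclusive)] -> [E,I,I]
Op 2: C0 write [C0 write: invalidate none -> C0=M] -> [M,I,I]
Op 3: C2 read [C2 read from I: others=['C0=M'] -> C2=S, others downsized to S] -> [S,I,S]
  -> First S state at op 3; remaining ops need not be traced.

Answer: 3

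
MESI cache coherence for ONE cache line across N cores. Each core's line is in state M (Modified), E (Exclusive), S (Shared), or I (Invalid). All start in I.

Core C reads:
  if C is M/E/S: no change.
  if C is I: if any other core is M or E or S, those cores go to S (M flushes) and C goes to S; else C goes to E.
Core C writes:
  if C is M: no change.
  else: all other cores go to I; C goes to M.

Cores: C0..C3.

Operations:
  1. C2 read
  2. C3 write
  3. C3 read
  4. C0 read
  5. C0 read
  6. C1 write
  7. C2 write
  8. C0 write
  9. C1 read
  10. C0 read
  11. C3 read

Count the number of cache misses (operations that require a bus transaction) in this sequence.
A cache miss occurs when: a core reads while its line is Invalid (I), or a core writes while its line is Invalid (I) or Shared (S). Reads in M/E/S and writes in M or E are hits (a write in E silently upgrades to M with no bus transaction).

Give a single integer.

Op 1: C2 read [C2 read from I: no other sharers -> C2=E (exclusive)] -> [I,I,E,I] [MISS #1: read from I]
Op 2: C3 write [C3 write: invalidate ['C2=E'] -> C3=M] -> [I,I,I,M] [MISS #2: write from I]
Op 3: C3 read [C3 read: already in M, no change] -> [I,I,I,M] [hit: read from M]
Op 4: C0 read [C0 read from I: others=['C3=M'] -> C0=S, others downsized to S] -> [S,I,I,S] [MISS #3: read from I]
Op 5: C0 read [C0 read: already in S, no change] -> [S,I,I,S] [hit: read from S]
Op 6: C1 write [C1 write: invalidate ['C0=S', 'C3=S'] -> C1=M] -> [I,M,I,I] [MISS #4: write from I]
Op 7: C2 write [C2 write: invalidate ['C1=M'] -> C2=M] -> [I,I,M,I] [MISS #5: write from I]
Op 8: C0 write [C0 write: invalidate ['C2=M'] -> C0=M] -> [M,I,I,I] [MISS #6: write from I]
Op 9: C1 read [C1 read from I: others=['C0=M'] -> C1=S, others downsized to S] -> [S,S,I,I] [MISS #7: read from I]
Op 10: C0 read [C0 read: already in S, no change] -> [S,S,I,I] [hit: read from S]
Op 11: C3 read [C3 read from I: others=['C0=S', 'C1=S'] -> C3=S, others downsized to S] -> [S,S,I,S] [MISS #8: read from I]

Answer: 8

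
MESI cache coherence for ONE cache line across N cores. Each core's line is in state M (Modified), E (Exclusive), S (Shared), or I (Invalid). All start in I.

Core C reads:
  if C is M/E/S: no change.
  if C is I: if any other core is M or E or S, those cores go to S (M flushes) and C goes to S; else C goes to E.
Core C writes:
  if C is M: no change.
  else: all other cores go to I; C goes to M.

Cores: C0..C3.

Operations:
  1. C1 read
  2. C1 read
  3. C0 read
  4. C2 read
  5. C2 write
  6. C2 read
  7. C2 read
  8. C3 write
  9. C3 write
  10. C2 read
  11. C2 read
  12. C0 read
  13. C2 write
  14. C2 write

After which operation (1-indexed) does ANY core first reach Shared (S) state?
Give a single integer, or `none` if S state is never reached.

Op 1: C1 read [C1 read from I: no other sharers -> C1=E (exclusive)] -> [I,E,I,I]
Op 2: C1 read [C1 read: already in E, no change] -> [I,E,I,I]
Op 3: C0 read [C0 read from I: others=['C1=E'] -> C0=S, others downsized to S] -> [S,S,I,I]
  -> First S state at op 3; remaining ops need not be traced.

Answer: 3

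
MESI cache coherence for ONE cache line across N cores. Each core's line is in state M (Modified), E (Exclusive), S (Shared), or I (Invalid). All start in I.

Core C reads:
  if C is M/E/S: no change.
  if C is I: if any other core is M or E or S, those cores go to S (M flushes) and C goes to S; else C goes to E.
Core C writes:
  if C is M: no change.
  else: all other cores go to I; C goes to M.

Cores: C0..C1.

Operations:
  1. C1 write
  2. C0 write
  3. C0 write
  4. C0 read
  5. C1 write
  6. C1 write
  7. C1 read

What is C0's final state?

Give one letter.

Answer: I

Derivation:
Op 1: C1 write [C1 write: invalidate none -> C1=M] -> [I,M]
Op 2: C0 write [C0 write: invalidate ['C1=M'] -> C0=M] -> [M,I]
Op 3: C0 write [C0 write: already M (modified), no change] -> [M,I]
Op 4: C0 read [C0 read: already in M, no change] -> [M,I]
Op 5: C1 write [C1 write: invalidate ['C0=M'] -> C1=M] -> [I,M]
Op 6: C1 write [C1 write: already M (modified), no change] -> [I,M]
Op 7: C1 read [C1 read: already in M, no change] -> [I,M]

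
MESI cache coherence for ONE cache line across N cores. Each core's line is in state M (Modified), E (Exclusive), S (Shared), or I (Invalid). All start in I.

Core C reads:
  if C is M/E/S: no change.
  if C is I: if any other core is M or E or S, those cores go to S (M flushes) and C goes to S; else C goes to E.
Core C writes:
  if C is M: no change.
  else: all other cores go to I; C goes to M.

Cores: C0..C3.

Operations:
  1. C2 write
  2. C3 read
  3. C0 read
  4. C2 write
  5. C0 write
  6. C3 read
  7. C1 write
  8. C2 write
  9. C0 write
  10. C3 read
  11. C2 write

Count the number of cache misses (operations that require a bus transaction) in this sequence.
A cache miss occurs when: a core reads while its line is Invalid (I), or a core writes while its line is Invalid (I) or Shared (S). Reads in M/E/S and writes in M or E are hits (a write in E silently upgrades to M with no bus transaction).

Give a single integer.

Op 1: C2 write [C2 write: invalidate none -> C2=M] -> [I,I,M,I] [MISS #1: write from I]
Op 2: C3 read [C3 read from I: others=['C2=M'] -> C3=S, others downsized to S] -> [I,I,S,S] [MISS #2: read from I]
Op 3: C0 read [C0 read from I: others=['C2=S', 'C3=S'] -> C0=S, others downsized to S] -> [S,I,S,S] [MISS #3: read from I]
Op 4: C2 write [C2 write: invalidate ['C0=S', 'C3=S'] -> C2=M] -> [I,I,M,I] [MISS #4: write from S]
Op 5: C0 write [C0 write: invalidate ['C2=M'] -> C0=M] -> [M,I,I,I] [MISS #5: write from I]
Op 6: C3 read [C3 read from I: others=['C0=M'] -> C3=S, others downsized to S] -> [S,I,I,S] [MISS #6: read from I]
Op 7: C1 write [C1 write: invalidate ['C0=S', 'C3=S'] -> C1=M] -> [I,M,I,I] [MISS #7: write from I]
Op 8: C2 write [C2 write: invalidate ['C1=M'] -> C2=M] -> [I,I,M,I] [MISS #8: write from I]
Op 9: C0 write [C0 write: invalidate ['C2=M'] -> C0=M] -> [M,I,I,I] [MISS #9: write from I]
Op 10: C3 read [C3 read from I: others=['C0=M'] -> C3=S, others downsized to S] -> [S,I,I,S] [MISS #10: read from I]
Op 11: C2 write [C2 write: invalidate ['C0=S', 'C3=S'] -> C2=M] -> [I,I,M,I] [MISS #11: write from I]

Answer: 11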